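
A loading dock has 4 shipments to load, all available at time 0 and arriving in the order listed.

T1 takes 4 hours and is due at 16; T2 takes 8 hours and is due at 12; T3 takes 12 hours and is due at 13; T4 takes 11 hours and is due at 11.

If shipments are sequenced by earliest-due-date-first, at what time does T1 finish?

35

EDD (increasing due date): T4 T2 T3 T1.
T4: 0→11
T2: 11→19
T3: 19→31
T1: 31→35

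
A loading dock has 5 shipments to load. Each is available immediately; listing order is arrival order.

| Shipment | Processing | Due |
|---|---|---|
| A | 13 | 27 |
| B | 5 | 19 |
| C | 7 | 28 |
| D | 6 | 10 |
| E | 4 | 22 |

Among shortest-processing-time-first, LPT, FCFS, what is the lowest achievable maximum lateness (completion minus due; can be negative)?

8

SPT (increasing processing time): E B D C A.
E: 0→4, due 22, lateness -18
B: 4→9, due 19, lateness -10
D: 9→15, due 10, lateness 5
C: 15→22, due 28, lateness -6
A: 22→35, due 27, lateness 8
Maximum = 8.
LPT (decreasing processing time): A C D B E.
A: 0→13, due 27, lateness -14
C: 13→20, due 28, lateness -8
D: 20→26, due 10, lateness 16
B: 26→31, due 19, lateness 12
E: 31→35, due 22, lateness 13
Maximum = 16.
FIFO (arrival order): A B C D E.
A: 0→13, due 27, lateness -14
B: 13→18, due 19, lateness -1
C: 18→25, due 28, lateness -3
D: 25→31, due 10, lateness 21
E: 31→35, due 22, lateness 13
Maximum = 21.
SPT 8, LPT 16, FIFO 21 → minimum 8.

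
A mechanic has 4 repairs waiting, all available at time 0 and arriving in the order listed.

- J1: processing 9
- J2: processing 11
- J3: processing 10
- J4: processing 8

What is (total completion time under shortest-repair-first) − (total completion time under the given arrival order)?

SPT (increasing processing time): J4 J1 J3 J2.
J4: 0→8
J1: 8→17
J3: 17→27
J2: 27→38
Sum = 8+17+27+38 = 90.
FIFO (arrival order): J1 J2 J3 J4.
J1: 0→9
J2: 9→20
J3: 20→30
J4: 30→38
Sum = 9+20+30+38 = 97.
Difference = 90 − 97 = -7.

-7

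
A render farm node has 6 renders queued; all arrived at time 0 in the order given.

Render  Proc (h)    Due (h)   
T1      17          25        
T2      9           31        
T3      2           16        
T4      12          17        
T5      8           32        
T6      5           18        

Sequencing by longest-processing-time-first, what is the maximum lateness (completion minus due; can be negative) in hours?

37

LPT (decreasing processing time): T1 T4 T2 T5 T6 T3.
T1: 0→17, due 25, lateness -8
T4: 17→29, due 17, lateness 12
T2: 29→38, due 31, lateness 7
T5: 38→46, due 32, lateness 14
T6: 46→51, due 18, lateness 33
T3: 51→53, due 16, lateness 37
Maximum = 37.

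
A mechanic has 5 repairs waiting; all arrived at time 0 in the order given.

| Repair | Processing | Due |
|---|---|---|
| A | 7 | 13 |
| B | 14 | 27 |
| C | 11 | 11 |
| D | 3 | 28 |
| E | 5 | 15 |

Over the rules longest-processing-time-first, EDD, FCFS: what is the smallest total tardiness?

35

LPT (decreasing processing time): B C A E D.
B: 0→14, due 27, tardiness 0
C: 14→25, due 11, tardiness 14
A: 25→32, due 13, tardiness 19
E: 32→37, due 15, tardiness 22
D: 37→40, due 28, tardiness 12
Sum = 0+14+19+22+12 = 67.
EDD (increasing due date): C A E B D.
C: 0→11, due 11, tardiness 0
A: 11→18, due 13, tardiness 5
E: 18→23, due 15, tardiness 8
B: 23→37, due 27, tardiness 10
D: 37→40, due 28, tardiness 12
Sum = 0+5+8+10+12 = 35.
FIFO (arrival order): A B C D E.
A: 0→7, due 13, tardiness 0
B: 7→21, due 27, tardiness 0
C: 21→32, due 11, tardiness 21
D: 32→35, due 28, tardiness 7
E: 35→40, due 15, tardiness 25
Sum = 0+0+21+7+25 = 53.
LPT 67, EDD 35, FIFO 53 → minimum 35.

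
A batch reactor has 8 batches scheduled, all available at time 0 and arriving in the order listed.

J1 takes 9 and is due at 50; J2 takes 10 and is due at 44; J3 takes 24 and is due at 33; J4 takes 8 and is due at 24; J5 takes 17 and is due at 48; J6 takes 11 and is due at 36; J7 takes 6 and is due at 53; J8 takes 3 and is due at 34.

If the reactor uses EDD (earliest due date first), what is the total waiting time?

332

EDD (increasing due date): J4 J3 J8 J6 J2 J5 J1 J7.
J4: waits 0, runs 0→8
J3: waits 8, runs 8→32
J8: waits 32, runs 32→35
J6: waits 35, runs 35→46
J2: waits 46, runs 46→56
J5: waits 56, runs 56→73
J1: waits 73, runs 73→82
J7: waits 82, runs 82→88
Sum = 0+8+32+35+46+56+73+82 = 332.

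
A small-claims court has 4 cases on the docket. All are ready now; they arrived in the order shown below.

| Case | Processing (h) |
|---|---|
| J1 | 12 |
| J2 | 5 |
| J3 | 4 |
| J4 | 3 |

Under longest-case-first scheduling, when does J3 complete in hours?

LPT (decreasing processing time): J1 J2 J3 J4.
J1: 0→12
J2: 12→17
J3: 17→21

21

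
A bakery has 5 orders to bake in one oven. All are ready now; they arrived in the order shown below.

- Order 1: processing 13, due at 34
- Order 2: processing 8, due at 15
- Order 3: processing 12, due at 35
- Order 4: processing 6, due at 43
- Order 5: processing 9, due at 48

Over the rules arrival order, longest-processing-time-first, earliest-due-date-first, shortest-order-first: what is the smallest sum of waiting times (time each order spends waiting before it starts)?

FIFO (arrival order): Order 1 Order 2 Order 3 Order 4 Order 5.
Order 1: waits 0, runs 0→13
Order 2: waits 13, runs 13→21
Order 3: waits 21, runs 21→33
Order 4: waits 33, runs 33→39
Order 5: waits 39, runs 39→48
Sum = 0+13+21+33+39 = 106.
LPT (decreasing processing time): Order 1 Order 3 Order 5 Order 2 Order 4.
Order 1: waits 0, runs 0→13
Order 3: waits 13, runs 13→25
Order 5: waits 25, runs 25→34
Order 2: waits 34, runs 34→42
Order 4: waits 42, runs 42→48
Sum = 0+13+25+34+42 = 114.
EDD (increasing due date): Order 2 Order 1 Order 3 Order 4 Order 5.
Order 2: waits 0, runs 0→8
Order 1: waits 8, runs 8→21
Order 3: waits 21, runs 21→33
Order 4: waits 33, runs 33→39
Order 5: waits 39, runs 39→48
Sum = 0+8+21+33+39 = 101.
SPT (increasing processing time): Order 4 Order 2 Order 5 Order 3 Order 1.
Order 4: waits 0, runs 0→6
Order 2: waits 6, runs 6→14
Order 5: waits 14, runs 14→23
Order 3: waits 23, runs 23→35
Order 1: waits 35, runs 35→48
Sum = 0+6+14+23+35 = 78.
FIFO 106, LPT 114, EDD 101, SPT 78 → minimum 78.

78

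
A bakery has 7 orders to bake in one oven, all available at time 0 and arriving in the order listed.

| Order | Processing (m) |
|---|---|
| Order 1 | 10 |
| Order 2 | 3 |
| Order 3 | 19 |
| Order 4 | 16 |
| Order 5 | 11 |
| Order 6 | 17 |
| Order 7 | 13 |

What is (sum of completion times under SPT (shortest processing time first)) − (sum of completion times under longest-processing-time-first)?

SPT (increasing processing time): Order 2 Order 1 Order 5 Order 7 Order 4 Order 6 Order 3.
Order 2: 0→3
Order 1: 3→13
Order 5: 13→24
Order 7: 24→37
Order 4: 37→53
Order 6: 53→70
Order 3: 70→89
Sum = 3+13+24+37+53+70+89 = 289.
LPT (decreasing processing time): Order 3 Order 6 Order 4 Order 7 Order 5 Order 1 Order 2.
Order 3: 0→19
Order 6: 19→36
Order 4: 36→52
Order 7: 52→65
Order 5: 65→76
Order 1: 76→86
Order 2: 86→89
Sum = 19+36+52+65+76+86+89 = 423.
Difference = 289 − 423 = -134.

-134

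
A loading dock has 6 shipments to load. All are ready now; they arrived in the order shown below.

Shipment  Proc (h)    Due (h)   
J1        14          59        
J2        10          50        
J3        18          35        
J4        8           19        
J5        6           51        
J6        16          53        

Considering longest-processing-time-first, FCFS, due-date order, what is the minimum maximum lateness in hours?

13

LPT (decreasing processing time): J3 J6 J1 J2 J4 J5.
J3: 0→18, due 35, lateness -17
J6: 18→34, due 53, lateness -19
J1: 34→48, due 59, lateness -11
J2: 48→58, due 50, lateness 8
J4: 58→66, due 19, lateness 47
J5: 66→72, due 51, lateness 21
Maximum = 47.
FIFO (arrival order): J1 J2 J3 J4 J5 J6.
J1: 0→14, due 59, lateness -45
J2: 14→24, due 50, lateness -26
J3: 24→42, due 35, lateness 7
J4: 42→50, due 19, lateness 31
J5: 50→56, due 51, lateness 5
J6: 56→72, due 53, lateness 19
Maximum = 31.
EDD (increasing due date): J4 J3 J2 J5 J6 J1.
J4: 0→8, due 19, lateness -11
J3: 8→26, due 35, lateness -9
J2: 26→36, due 50, lateness -14
J5: 36→42, due 51, lateness -9
J6: 42→58, due 53, lateness 5
J1: 58→72, due 59, lateness 13
Maximum = 13.
LPT 47, FIFO 31, EDD 13 → minimum 13.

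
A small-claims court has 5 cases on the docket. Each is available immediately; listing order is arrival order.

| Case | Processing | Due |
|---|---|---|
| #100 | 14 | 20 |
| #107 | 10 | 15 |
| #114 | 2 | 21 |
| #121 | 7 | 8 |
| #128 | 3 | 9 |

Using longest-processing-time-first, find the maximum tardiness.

LPT (decreasing processing time): #100 #107 #121 #128 #114.
#100: 0→14, due 20, tardiness 0
#107: 14→24, due 15, tardiness 9
#121: 24→31, due 8, tardiness 23
#128: 31→34, due 9, tardiness 25
#114: 34→36, due 21, tardiness 15
Maximum = 25.

25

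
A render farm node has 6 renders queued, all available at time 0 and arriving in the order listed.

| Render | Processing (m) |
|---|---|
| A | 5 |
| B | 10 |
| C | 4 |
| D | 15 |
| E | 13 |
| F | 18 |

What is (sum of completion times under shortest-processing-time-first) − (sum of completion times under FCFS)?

-9

SPT (increasing processing time): C A B E D F.
C: 0→4
A: 4→9
B: 9→19
E: 19→32
D: 32→47
F: 47→65
Sum = 4+9+19+32+47+65 = 176.
FIFO (arrival order): A B C D E F.
A: 0→5
B: 5→15
C: 15→19
D: 19→34
E: 34→47
F: 47→65
Sum = 5+15+19+34+47+65 = 185.
Difference = 176 − 185 = -9.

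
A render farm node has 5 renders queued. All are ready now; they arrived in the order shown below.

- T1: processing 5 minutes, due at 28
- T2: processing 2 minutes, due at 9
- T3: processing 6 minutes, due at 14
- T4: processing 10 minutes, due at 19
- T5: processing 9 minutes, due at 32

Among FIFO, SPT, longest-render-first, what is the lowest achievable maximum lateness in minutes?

FIFO (arrival order): T1 T2 T3 T4 T5.
T1: 0→5, due 28, lateness -23
T2: 5→7, due 9, lateness -2
T3: 7→13, due 14, lateness -1
T4: 13→23, due 19, lateness 4
T5: 23→32, due 32, lateness 0
Maximum = 4.
SPT (increasing processing time): T2 T1 T3 T5 T4.
T2: 0→2, due 9, lateness -7
T1: 2→7, due 28, lateness -21
T3: 7→13, due 14, lateness -1
T5: 13→22, due 32, lateness -10
T4: 22→32, due 19, lateness 13
Maximum = 13.
LPT (decreasing processing time): T4 T5 T3 T1 T2.
T4: 0→10, due 19, lateness -9
T5: 10→19, due 32, lateness -13
T3: 19→25, due 14, lateness 11
T1: 25→30, due 28, lateness 2
T2: 30→32, due 9, lateness 23
Maximum = 23.
FIFO 4, SPT 13, LPT 23 → minimum 4.

4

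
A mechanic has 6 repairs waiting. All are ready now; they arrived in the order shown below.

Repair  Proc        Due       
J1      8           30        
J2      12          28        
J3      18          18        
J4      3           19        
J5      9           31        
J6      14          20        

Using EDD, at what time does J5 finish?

EDD (increasing due date): J3 J4 J6 J2 J1 J5.
J3: 0→18
J4: 18→21
J6: 21→35
J2: 35→47
J1: 47→55
J5: 55→64

64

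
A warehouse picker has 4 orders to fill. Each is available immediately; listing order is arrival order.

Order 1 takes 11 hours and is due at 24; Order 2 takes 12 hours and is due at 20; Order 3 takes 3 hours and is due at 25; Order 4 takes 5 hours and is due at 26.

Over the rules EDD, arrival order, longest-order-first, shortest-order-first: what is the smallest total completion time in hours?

61

EDD (increasing due date): Order 2 Order 1 Order 3 Order 4.
Order 2: 0→12
Order 1: 12→23
Order 3: 23→26
Order 4: 26→31
Sum = 12+23+26+31 = 92.
FIFO (arrival order): Order 1 Order 2 Order 3 Order 4.
Order 1: 0→11
Order 2: 11→23
Order 3: 23→26
Order 4: 26→31
Sum = 11+23+26+31 = 91.
LPT (decreasing processing time): Order 2 Order 1 Order 4 Order 3.
Order 2: 0→12
Order 1: 12→23
Order 4: 23→28
Order 3: 28→31
Sum = 12+23+28+31 = 94.
SPT (increasing processing time): Order 3 Order 4 Order 1 Order 2.
Order 3: 0→3
Order 4: 3→8
Order 1: 8→19
Order 2: 19→31
Sum = 3+8+19+31 = 61.
EDD 92, FIFO 91, LPT 94, SPT 61 → minimum 61.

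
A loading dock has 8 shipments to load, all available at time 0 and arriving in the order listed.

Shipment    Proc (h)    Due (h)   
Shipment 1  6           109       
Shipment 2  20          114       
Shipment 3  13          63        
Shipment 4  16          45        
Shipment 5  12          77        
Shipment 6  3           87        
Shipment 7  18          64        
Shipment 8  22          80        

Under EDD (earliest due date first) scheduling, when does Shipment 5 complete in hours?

59

EDD (increasing due date): Shipment 4 Shipment 3 Shipment 7 Shipment 5 Shipment 8 Shipment 6 Shipment 1 Shipment 2.
Shipment 4: 0→16
Shipment 3: 16→29
Shipment 7: 29→47
Shipment 5: 47→59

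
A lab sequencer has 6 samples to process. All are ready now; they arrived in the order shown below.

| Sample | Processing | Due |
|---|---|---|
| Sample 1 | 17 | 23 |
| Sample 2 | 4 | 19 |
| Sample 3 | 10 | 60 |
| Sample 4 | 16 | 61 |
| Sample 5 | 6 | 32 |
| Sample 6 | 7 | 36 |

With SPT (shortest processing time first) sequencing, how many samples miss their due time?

SPT (increasing processing time): Sample 2 Sample 5 Sample 6 Sample 3 Sample 4 Sample 1.
Sample 2: 0→4, due 19, tardiness 0
Sample 5: 4→10, due 32, tardiness 0
Sample 6: 10→17, due 36, tardiness 0
Sample 3: 17→27, due 60, tardiness 0
Sample 4: 27→43, due 61, tardiness 0
Sample 1: 43→60, due 23, tardiness 37
Late samples: 1.

1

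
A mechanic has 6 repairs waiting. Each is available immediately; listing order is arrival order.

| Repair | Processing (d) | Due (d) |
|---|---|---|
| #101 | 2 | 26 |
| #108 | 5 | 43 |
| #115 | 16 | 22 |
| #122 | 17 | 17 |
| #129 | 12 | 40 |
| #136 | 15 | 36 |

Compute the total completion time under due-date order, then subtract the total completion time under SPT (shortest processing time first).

85

EDD (increasing due date): #122 #115 #101 #136 #129 #108.
#122: 0→17
#115: 17→33
#101: 33→35
#136: 35→50
#129: 50→62
#108: 62→67
Sum = 17+33+35+50+62+67 = 264.
SPT (increasing processing time): #101 #108 #129 #136 #115 #122.
#101: 0→2
#108: 2→7
#129: 7→19
#136: 19→34
#115: 34→50
#122: 50→67
Sum = 2+7+19+34+50+67 = 179.
Difference = 264 − 179 = 85.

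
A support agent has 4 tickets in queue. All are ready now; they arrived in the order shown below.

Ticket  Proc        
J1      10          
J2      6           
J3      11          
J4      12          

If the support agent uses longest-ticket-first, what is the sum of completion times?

107

LPT (decreasing processing time): J4 J3 J1 J2.
J4: 0→12
J3: 12→23
J1: 23→33
J2: 33→39
Sum = 12+23+33+39 = 107.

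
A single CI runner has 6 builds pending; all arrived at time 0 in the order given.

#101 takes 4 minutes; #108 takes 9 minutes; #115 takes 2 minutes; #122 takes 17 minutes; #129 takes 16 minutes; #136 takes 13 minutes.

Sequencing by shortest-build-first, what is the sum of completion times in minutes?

156

SPT (increasing processing time): #115 #101 #108 #136 #129 #122.
#115: 0→2
#101: 2→6
#108: 6→15
#136: 15→28
#129: 28→44
#122: 44→61
Sum = 2+6+15+28+44+61 = 156.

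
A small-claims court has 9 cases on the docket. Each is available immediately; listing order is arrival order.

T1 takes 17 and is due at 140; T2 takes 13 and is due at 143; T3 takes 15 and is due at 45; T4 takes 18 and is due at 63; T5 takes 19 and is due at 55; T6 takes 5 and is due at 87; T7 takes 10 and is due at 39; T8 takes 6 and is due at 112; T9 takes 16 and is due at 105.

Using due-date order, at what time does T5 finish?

EDD (increasing due date): T7 T3 T5 T4 T6 T9 T8 T1 T2.
T7: 0→10
T3: 10→25
T5: 25→44

44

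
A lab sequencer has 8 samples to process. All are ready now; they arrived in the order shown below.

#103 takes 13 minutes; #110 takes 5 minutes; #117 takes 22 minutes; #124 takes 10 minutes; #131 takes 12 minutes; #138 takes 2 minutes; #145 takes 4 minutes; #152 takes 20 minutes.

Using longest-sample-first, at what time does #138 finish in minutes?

LPT (decreasing processing time): #117 #152 #103 #131 #124 #110 #145 #138.
#117: 0→22
#152: 22→42
#103: 42→55
#131: 55→67
#124: 67→77
#110: 77→82
#145: 82→86
#138: 86→88

88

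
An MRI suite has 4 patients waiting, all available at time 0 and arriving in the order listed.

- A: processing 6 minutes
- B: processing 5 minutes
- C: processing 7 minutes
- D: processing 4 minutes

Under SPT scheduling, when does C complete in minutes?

22

SPT (increasing processing time): D B A C.
D: 0→4
B: 4→9
A: 9→15
C: 15→22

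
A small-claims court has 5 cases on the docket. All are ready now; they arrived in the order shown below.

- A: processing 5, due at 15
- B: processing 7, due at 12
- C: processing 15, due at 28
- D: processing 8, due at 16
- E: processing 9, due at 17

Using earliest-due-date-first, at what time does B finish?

7

EDD (increasing due date): B A D E C.
B: 0→7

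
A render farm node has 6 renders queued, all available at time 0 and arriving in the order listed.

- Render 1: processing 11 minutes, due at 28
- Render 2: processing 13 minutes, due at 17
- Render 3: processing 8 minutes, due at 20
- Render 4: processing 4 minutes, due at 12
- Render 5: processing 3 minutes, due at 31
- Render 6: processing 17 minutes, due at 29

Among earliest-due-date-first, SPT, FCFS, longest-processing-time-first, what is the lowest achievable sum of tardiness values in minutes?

EDD (increasing due date): Render 4 Render 2 Render 3 Render 1 Render 6 Render 5.
Render 4: 0→4, due 12, tardiness 0
Render 2: 4→17, due 17, tardiness 0
Render 3: 17→25, due 20, tardiness 5
Render 1: 25→36, due 28, tardiness 8
Render 6: 36→53, due 29, tardiness 24
Render 5: 53→56, due 31, tardiness 25
Sum = 0+0+5+8+24+25 = 62.
SPT (increasing processing time): Render 5 Render 4 Render 3 Render 1 Render 2 Render 6.
Render 5: 0→3, due 31, tardiness 0
Render 4: 3→7, due 12, tardiness 0
Render 3: 7→15, due 20, tardiness 0
Render 1: 15→26, due 28, tardiness 0
Render 2: 26→39, due 17, tardiness 22
Render 6: 39→56, due 29, tardiness 27
Sum = 0+0+0+0+22+27 = 49.
FIFO (arrival order): Render 1 Render 2 Render 3 Render 4 Render 5 Render 6.
Render 1: 0→11, due 28, tardiness 0
Render 2: 11→24, due 17, tardiness 7
Render 3: 24→32, due 20, tardiness 12
Render 4: 32→36, due 12, tardiness 24
Render 5: 36→39, due 31, tardiness 8
Render 6: 39→56, due 29, tardiness 27
Sum = 0+7+12+24+8+27 = 78.
LPT (decreasing processing time): Render 6 Render 2 Render 1 Render 3 Render 4 Render 5.
Render 6: 0→17, due 29, tardiness 0
Render 2: 17→30, due 17, tardiness 13
Render 1: 30→41, due 28, tardiness 13
Render 3: 41→49, due 20, tardiness 29
Render 4: 49→53, due 12, tardiness 41
Render 5: 53→56, due 31, tardiness 25
Sum = 0+13+13+29+41+25 = 121.
EDD 62, SPT 49, FIFO 78, LPT 121 → minimum 49.

49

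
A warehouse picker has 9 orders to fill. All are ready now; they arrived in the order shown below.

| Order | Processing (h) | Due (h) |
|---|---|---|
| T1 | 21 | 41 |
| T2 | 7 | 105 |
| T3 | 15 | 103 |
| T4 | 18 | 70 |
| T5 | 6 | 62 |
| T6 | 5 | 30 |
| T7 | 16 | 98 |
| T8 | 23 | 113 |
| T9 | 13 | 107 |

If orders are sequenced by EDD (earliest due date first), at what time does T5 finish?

32

EDD (increasing due date): T6 T1 T5 T4 T7 T3 T2 T9 T8.
T6: 0→5
T1: 5→26
T5: 26→32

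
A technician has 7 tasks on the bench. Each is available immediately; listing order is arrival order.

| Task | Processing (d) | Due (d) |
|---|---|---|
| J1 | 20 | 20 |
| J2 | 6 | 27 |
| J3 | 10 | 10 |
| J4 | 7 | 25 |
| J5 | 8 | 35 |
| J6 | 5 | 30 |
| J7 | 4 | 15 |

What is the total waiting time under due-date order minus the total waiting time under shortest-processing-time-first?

78

EDD (increasing due date): J3 J7 J1 J4 J2 J6 J5.
J3: waits 0, runs 0→10
J7: waits 10, runs 10→14
J1: waits 14, runs 14→34
J4: waits 34, runs 34→41
J2: waits 41, runs 41→47
J6: waits 47, runs 47→52
J5: waits 52, runs 52→60
Sum = 0+10+14+34+41+47+52 = 198.
SPT (increasing processing time): J7 J6 J2 J4 J5 J3 J1.
J7: waits 0, runs 0→4
J6: waits 4, runs 4→9
J2: waits 9, runs 9→15
J4: waits 15, runs 15→22
J5: waits 22, runs 22→30
J3: waits 30, runs 30→40
J1: waits 40, runs 40→60
Sum = 0+4+9+15+22+30+40 = 120.
Difference = 198 − 120 = 78.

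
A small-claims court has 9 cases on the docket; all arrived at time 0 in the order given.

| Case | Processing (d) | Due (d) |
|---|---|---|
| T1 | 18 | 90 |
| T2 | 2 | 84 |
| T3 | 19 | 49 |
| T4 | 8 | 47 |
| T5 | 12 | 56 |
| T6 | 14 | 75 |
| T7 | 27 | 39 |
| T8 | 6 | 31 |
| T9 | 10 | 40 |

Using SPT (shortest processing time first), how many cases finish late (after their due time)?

SPT (increasing processing time): T2 T8 T4 T9 T5 T6 T1 T3 T7.
T2: 0→2, due 84, tardiness 0
T8: 2→8, due 31, tardiness 0
T4: 8→16, due 47, tardiness 0
T9: 16→26, due 40, tardiness 0
T5: 26→38, due 56, tardiness 0
T6: 38→52, due 75, tardiness 0
T1: 52→70, due 90, tardiness 0
T3: 70→89, due 49, tardiness 40
T7: 89→116, due 39, tardiness 77
Late cases: 2.

2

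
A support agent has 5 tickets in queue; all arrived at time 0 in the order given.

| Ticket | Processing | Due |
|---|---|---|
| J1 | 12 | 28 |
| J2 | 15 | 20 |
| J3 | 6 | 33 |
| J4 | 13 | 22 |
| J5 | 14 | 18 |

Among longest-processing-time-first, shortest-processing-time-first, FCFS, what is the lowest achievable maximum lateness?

27

LPT (decreasing processing time): J2 J5 J4 J1 J3.
J2: 0→15, due 20, lateness -5
J5: 15→29, due 18, lateness 11
J4: 29→42, due 22, lateness 20
J1: 42→54, due 28, lateness 26
J3: 54→60, due 33, lateness 27
Maximum = 27.
SPT (increasing processing time): J3 J1 J4 J5 J2.
J3: 0→6, due 33, lateness -27
J1: 6→18, due 28, lateness -10
J4: 18→31, due 22, lateness 9
J5: 31→45, due 18, lateness 27
J2: 45→60, due 20, lateness 40
Maximum = 40.
FIFO (arrival order): J1 J2 J3 J4 J5.
J1: 0→12, due 28, lateness -16
J2: 12→27, due 20, lateness 7
J3: 27→33, due 33, lateness 0
J4: 33→46, due 22, lateness 24
J5: 46→60, due 18, lateness 42
Maximum = 42.
LPT 27, SPT 40, FIFO 42 → minimum 27.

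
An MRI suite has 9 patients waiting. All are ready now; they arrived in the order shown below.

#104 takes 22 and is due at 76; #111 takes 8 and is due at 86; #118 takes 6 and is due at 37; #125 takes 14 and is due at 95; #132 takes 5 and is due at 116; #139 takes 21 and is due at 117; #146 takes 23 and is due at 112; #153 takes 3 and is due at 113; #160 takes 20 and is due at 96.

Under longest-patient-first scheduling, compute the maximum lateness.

77

LPT (decreasing processing time): #146 #104 #139 #160 #125 #111 #118 #132 #153.
#146: 0→23, due 112, lateness -89
#104: 23→45, due 76, lateness -31
#139: 45→66, due 117, lateness -51
#160: 66→86, due 96, lateness -10
#125: 86→100, due 95, lateness 5
#111: 100→108, due 86, lateness 22
#118: 108→114, due 37, lateness 77
#132: 114→119, due 116, lateness 3
#153: 119→122, due 113, lateness 9
Maximum = 77.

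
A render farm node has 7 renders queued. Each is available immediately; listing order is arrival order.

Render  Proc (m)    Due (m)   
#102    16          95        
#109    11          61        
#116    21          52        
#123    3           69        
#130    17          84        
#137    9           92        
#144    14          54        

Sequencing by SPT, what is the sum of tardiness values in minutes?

39

SPT (increasing processing time): #123 #137 #109 #144 #102 #130 #116.
#123: 0→3, due 69, tardiness 0
#137: 3→12, due 92, tardiness 0
#109: 12→23, due 61, tardiness 0
#144: 23→37, due 54, tardiness 0
#102: 37→53, due 95, tardiness 0
#130: 53→70, due 84, tardiness 0
#116: 70→91, due 52, tardiness 39
Sum = 0+0+0+0+0+0+39 = 39.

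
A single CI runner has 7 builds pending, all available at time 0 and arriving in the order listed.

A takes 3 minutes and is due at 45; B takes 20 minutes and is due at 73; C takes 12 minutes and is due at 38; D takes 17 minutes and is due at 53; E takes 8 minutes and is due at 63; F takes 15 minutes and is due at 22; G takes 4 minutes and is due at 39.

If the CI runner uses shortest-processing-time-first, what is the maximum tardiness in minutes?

SPT (increasing processing time): A G E C F D B.
A: 0→3, due 45, tardiness 0
G: 3→7, due 39, tardiness 0
E: 7→15, due 63, tardiness 0
C: 15→27, due 38, tardiness 0
F: 27→42, due 22, tardiness 20
D: 42→59, due 53, tardiness 6
B: 59→79, due 73, tardiness 6
Maximum = 20.

20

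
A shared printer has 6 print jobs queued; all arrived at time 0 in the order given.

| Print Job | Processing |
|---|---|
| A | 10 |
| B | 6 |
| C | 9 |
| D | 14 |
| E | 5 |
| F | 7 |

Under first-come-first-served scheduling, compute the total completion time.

185

FIFO (arrival order): A B C D E F.
A: 0→10
B: 10→16
C: 16→25
D: 25→39
E: 39→44
F: 44→51
Sum = 10+16+25+39+44+51 = 185.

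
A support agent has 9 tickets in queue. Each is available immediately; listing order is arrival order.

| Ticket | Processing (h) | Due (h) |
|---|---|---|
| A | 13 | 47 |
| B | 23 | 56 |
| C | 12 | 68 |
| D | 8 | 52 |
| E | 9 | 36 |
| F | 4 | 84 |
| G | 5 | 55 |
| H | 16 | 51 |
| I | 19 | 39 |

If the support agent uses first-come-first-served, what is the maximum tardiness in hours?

70

FIFO (arrival order): A B C D E F G H I.
A: 0→13, due 47, tardiness 0
B: 13→36, due 56, tardiness 0
C: 36→48, due 68, tardiness 0
D: 48→56, due 52, tardiness 4
E: 56→65, due 36, tardiness 29
F: 65→69, due 84, tardiness 0
G: 69→74, due 55, tardiness 19
H: 74→90, due 51, tardiness 39
I: 90→109, due 39, tardiness 70
Maximum = 70.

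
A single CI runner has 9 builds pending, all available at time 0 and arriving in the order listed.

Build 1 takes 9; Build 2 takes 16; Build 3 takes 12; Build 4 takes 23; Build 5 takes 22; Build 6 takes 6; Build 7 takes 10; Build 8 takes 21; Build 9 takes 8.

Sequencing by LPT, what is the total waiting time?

LPT (decreasing processing time): Build 4 Build 5 Build 8 Build 2 Build 3 Build 7 Build 1 Build 9 Build 6.
Build 4: waits 0, runs 0→23
Build 5: waits 23, runs 23→45
Build 8: waits 45, runs 45→66
Build 2: waits 66, runs 66→82
Build 3: waits 82, runs 82→94
Build 7: waits 94, runs 94→104
Build 1: waits 104, runs 104→113
Build 9: waits 113, runs 113→121
Build 6: waits 121, runs 121→127
Sum = 0+23+45+66+82+94+104+113+121 = 648.

648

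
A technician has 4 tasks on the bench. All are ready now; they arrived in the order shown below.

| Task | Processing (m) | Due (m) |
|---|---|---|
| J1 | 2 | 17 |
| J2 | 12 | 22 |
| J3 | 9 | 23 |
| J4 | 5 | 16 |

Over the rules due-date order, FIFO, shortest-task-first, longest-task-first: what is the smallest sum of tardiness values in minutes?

EDD (increasing due date): J4 J1 J2 J3.
J4: 0→5, due 16, tardiness 0
J1: 5→7, due 17, tardiness 0
J2: 7→19, due 22, tardiness 0
J3: 19→28, due 23, tardiness 5
Sum = 0+0+0+5 = 5.
FIFO (arrival order): J1 J2 J3 J4.
J1: 0→2, due 17, tardiness 0
J2: 2→14, due 22, tardiness 0
J3: 14→23, due 23, tardiness 0
J4: 23→28, due 16, tardiness 12
Sum = 0+0+0+12 = 12.
SPT (increasing processing time): J1 J4 J3 J2.
J1: 0→2, due 17, tardiness 0
J4: 2→7, due 16, tardiness 0
J3: 7→16, due 23, tardiness 0
J2: 16→28, due 22, tardiness 6
Sum = 0+0+0+6 = 6.
LPT (decreasing processing time): J2 J3 J4 J1.
J2: 0→12, due 22, tardiness 0
J3: 12→21, due 23, tardiness 0
J4: 21→26, due 16, tardiness 10
J1: 26→28, due 17, tardiness 11
Sum = 0+0+10+11 = 21.
EDD 5, FIFO 12, SPT 6, LPT 21 → minimum 5.

5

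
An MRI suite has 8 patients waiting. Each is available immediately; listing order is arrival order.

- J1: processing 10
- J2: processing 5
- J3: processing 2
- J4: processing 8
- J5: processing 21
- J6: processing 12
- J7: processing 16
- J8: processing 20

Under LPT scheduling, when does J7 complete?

57

LPT (decreasing processing time): J5 J8 J7 J6 J1 J4 J2 J3.
J5: 0→21
J8: 21→41
J7: 41→57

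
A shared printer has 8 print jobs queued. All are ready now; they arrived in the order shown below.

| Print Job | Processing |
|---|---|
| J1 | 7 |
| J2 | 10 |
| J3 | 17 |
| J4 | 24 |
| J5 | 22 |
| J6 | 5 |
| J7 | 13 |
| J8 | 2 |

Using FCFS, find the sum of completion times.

479

FIFO (arrival order): J1 J2 J3 J4 J5 J6 J7 J8.
J1: 0→7
J2: 7→17
J3: 17→34
J4: 34→58
J5: 58→80
J6: 80→85
J7: 85→98
J8: 98→100
Sum = 7+17+34+58+80+85+98+100 = 479.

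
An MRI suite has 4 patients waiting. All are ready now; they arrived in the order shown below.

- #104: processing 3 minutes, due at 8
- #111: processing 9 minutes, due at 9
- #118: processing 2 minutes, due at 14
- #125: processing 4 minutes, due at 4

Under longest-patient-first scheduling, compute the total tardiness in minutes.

21

LPT (decreasing processing time): #111 #125 #104 #118.
#111: 0→9, due 9, tardiness 0
#125: 9→13, due 4, tardiness 9
#104: 13→16, due 8, tardiness 8
#118: 16→18, due 14, tardiness 4
Sum = 0+9+8+4 = 21.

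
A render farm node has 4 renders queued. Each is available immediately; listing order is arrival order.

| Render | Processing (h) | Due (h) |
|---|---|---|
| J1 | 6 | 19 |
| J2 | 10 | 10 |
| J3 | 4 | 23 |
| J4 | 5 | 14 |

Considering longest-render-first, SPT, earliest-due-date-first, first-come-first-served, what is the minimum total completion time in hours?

53

LPT (decreasing processing time): J2 J1 J4 J3.
J2: 0→10
J1: 10→16
J4: 16→21
J3: 21→25
Sum = 10+16+21+25 = 72.
SPT (increasing processing time): J3 J4 J1 J2.
J3: 0→4
J4: 4→9
J1: 9→15
J2: 15→25
Sum = 4+9+15+25 = 53.
EDD (increasing due date): J2 J4 J1 J3.
J2: 0→10
J4: 10→15
J1: 15→21
J3: 21→25
Sum = 10+15+21+25 = 71.
FIFO (arrival order): J1 J2 J3 J4.
J1: 0→6
J2: 6→16
J3: 16→20
J4: 20→25
Sum = 6+16+20+25 = 67.
LPT 72, SPT 53, EDD 71, FIFO 67 → minimum 53.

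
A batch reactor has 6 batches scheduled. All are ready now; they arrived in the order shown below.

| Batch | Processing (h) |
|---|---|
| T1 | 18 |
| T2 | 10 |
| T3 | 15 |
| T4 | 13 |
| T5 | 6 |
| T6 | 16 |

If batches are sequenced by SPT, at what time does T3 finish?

44

SPT (increasing processing time): T5 T2 T4 T3 T6 T1.
T5: 0→6
T2: 6→16
T4: 16→29
T3: 29→44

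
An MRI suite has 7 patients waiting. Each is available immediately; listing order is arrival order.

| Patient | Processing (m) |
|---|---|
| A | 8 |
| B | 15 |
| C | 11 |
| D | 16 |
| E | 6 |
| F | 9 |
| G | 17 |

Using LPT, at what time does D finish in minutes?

33

LPT (decreasing processing time): G D B C F A E.
G: 0→17
D: 17→33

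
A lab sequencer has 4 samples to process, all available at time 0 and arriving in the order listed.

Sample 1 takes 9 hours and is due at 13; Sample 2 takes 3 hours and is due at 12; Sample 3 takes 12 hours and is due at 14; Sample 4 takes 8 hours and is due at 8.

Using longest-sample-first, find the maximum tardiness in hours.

LPT (decreasing processing time): Sample 3 Sample 1 Sample 4 Sample 2.
Sample 3: 0→12, due 14, tardiness 0
Sample 1: 12→21, due 13, tardiness 8
Sample 4: 21→29, due 8, tardiness 21
Sample 2: 29→32, due 12, tardiness 20
Maximum = 21.

21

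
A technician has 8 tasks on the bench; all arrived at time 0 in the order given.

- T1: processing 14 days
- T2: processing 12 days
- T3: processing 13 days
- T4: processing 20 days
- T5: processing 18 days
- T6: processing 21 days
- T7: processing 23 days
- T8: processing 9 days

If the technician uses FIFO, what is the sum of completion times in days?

564

FIFO (arrival order): T1 T2 T3 T4 T5 T6 T7 T8.
T1: 0→14
T2: 14→26
T3: 26→39
T4: 39→59
T5: 59→77
T6: 77→98
T7: 98→121
T8: 121→130
Sum = 14+26+39+59+77+98+121+130 = 564.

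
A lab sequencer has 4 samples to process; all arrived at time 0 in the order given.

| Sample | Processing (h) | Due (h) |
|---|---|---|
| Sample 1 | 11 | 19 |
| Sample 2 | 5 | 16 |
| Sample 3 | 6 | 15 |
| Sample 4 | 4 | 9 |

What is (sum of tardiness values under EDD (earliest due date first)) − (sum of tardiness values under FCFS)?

EDD (increasing due date): Sample 4 Sample 3 Sample 2 Sample 1.
Sample 4: 0→4, due 9, tardiness 0
Sample 3: 4→10, due 15, tardiness 0
Sample 2: 10→15, due 16, tardiness 0
Sample 1: 15→26, due 19, tardiness 7
Sum = 0+0+0+7 = 7.
FIFO (arrival order): Sample 1 Sample 2 Sample 3 Sample 4.
Sample 1: 0→11, due 19, tardiness 0
Sample 2: 11→16, due 16, tardiness 0
Sample 3: 16→22, due 15, tardiness 7
Sample 4: 22→26, due 9, tardiness 17
Sum = 0+0+7+17 = 24.
Difference = 7 − 24 = -17.

-17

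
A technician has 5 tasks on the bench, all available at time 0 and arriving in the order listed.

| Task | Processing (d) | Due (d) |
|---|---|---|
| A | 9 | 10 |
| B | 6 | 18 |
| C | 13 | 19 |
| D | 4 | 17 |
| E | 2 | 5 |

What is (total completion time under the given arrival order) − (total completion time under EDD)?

FIFO (arrival order): A B C D E.
A: 0→9
B: 9→15
C: 15→28
D: 28→32
E: 32→34
Sum = 9+15+28+32+34 = 118.
EDD (increasing due date): E A D B C.
E: 0→2
A: 2→11
D: 11→15
B: 15→21
C: 21→34
Sum = 2+11+15+21+34 = 83.
Difference = 118 − 83 = 35.

35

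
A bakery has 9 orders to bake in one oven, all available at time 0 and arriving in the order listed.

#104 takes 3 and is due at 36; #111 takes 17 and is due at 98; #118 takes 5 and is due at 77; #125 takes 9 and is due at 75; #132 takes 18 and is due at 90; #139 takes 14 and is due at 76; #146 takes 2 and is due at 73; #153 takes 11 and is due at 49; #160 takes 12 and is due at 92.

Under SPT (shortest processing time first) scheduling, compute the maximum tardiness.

1

SPT (increasing processing time): #146 #104 #118 #125 #153 #160 #139 #111 #132.
#146: 0→2, due 73, tardiness 0
#104: 2→5, due 36, tardiness 0
#118: 5→10, due 77, tardiness 0
#125: 10→19, due 75, tardiness 0
#153: 19→30, due 49, tardiness 0
#160: 30→42, due 92, tardiness 0
#139: 42→56, due 76, tardiness 0
#111: 56→73, due 98, tardiness 0
#132: 73→91, due 90, tardiness 1
Maximum = 1.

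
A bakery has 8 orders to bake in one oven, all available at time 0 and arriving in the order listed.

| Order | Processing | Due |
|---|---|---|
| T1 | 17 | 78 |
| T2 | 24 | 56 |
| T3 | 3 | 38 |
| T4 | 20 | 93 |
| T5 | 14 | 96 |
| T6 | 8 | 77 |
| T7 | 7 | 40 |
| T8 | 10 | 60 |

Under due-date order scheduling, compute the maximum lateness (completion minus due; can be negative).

7

EDD (increasing due date): T3 T7 T2 T8 T6 T1 T4 T5.
T3: 0→3, due 38, lateness -35
T7: 3→10, due 40, lateness -30
T2: 10→34, due 56, lateness -22
T8: 34→44, due 60, lateness -16
T6: 44→52, due 77, lateness -25
T1: 52→69, due 78, lateness -9
T4: 69→89, due 93, lateness -4
T5: 89→103, due 96, lateness 7
Maximum = 7.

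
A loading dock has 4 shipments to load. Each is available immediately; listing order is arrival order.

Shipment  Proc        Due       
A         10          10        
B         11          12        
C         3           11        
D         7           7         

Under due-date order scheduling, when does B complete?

31

EDD (increasing due date): D A C B.
D: 0→7
A: 7→17
C: 17→20
B: 20→31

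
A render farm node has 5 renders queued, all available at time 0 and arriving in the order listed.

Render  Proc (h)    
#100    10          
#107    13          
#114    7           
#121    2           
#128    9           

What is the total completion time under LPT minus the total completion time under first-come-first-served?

LPT (decreasing processing time): #107 #100 #128 #114 #121.
#107: 0→13
#100: 13→23
#128: 23→32
#114: 32→39
#121: 39→41
Sum = 13+23+32+39+41 = 148.
FIFO (arrival order): #100 #107 #114 #121 #128.
#100: 0→10
#107: 10→23
#114: 23→30
#121: 30→32
#128: 32→41
Sum = 10+23+30+32+41 = 136.
Difference = 148 − 136 = 12.

12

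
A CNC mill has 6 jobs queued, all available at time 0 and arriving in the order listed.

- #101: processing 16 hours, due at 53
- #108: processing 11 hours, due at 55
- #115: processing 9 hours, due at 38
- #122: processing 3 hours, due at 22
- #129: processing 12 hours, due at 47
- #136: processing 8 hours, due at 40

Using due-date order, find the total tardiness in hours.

EDD (increasing due date): #122 #115 #136 #129 #101 #108.
#122: 0→3, due 22, tardiness 0
#115: 3→12, due 38, tardiness 0
#136: 12→20, due 40, tardiness 0
#129: 20→32, due 47, tardiness 0
#101: 32→48, due 53, tardiness 0
#108: 48→59, due 55, tardiness 4
Sum = 0+0+0+0+0+4 = 4.

4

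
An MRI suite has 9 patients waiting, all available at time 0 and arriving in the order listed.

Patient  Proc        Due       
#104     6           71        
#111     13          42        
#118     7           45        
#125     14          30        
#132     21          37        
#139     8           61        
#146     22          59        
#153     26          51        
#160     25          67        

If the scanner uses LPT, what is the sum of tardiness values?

LPT (decreasing processing time): #153 #160 #146 #132 #125 #111 #139 #118 #104.
#153: 0→26, due 51, tardiness 0
#160: 26→51, due 67, tardiness 0
#146: 51→73, due 59, tardiness 14
#132: 73→94, due 37, tardiness 57
#125: 94→108, due 30, tardiness 78
#111: 108→121, due 42, tardiness 79
#139: 121→129, due 61, tardiness 68
#118: 129→136, due 45, tardiness 91
#104: 136→142, due 71, tardiness 71
Sum = 0+0+14+57+78+79+68+91+71 = 458.

458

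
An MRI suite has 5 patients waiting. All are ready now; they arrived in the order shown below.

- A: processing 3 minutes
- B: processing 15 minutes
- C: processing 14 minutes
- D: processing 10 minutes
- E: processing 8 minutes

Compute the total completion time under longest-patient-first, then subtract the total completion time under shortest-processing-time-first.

60

LPT (decreasing processing time): B C D E A.
B: 0→15
C: 15→29
D: 29→39
E: 39→47
A: 47→50
Sum = 15+29+39+47+50 = 180.
SPT (increasing processing time): A E D C B.
A: 0→3
E: 3→11
D: 11→21
C: 21→35
B: 35→50
Sum = 3+11+21+35+50 = 120.
Difference = 180 − 120 = 60.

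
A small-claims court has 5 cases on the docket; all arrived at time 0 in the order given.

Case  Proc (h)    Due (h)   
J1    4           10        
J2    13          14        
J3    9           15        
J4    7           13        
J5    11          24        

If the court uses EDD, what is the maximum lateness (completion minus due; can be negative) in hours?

EDD (increasing due date): J1 J4 J2 J3 J5.
J1: 0→4, due 10, lateness -6
J4: 4→11, due 13, lateness -2
J2: 11→24, due 14, lateness 10
J3: 24→33, due 15, lateness 18
J5: 33→44, due 24, lateness 20
Maximum = 20.

20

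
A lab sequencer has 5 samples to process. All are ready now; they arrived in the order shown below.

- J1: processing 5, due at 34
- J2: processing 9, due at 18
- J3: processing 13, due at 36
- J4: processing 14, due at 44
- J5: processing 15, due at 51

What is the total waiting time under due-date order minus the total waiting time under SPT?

4

EDD (increasing due date): J2 J1 J3 J4 J5.
J2: waits 0, runs 0→9
J1: waits 9, runs 9→14
J3: waits 14, runs 14→27
J4: waits 27, runs 27→41
J5: waits 41, runs 41→56
Sum = 0+9+14+27+41 = 91.
SPT (increasing processing time): J1 J2 J3 J4 J5.
J1: waits 0, runs 0→5
J2: waits 5, runs 5→14
J3: waits 14, runs 14→27
J4: waits 27, runs 27→41
J5: waits 41, runs 41→56
Sum = 0+5+14+27+41 = 87.
Difference = 91 − 87 = 4.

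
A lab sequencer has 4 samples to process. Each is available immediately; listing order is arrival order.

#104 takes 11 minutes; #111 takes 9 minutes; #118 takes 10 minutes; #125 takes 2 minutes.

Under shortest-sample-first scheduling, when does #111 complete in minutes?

11

SPT (increasing processing time): #125 #111 #118 #104.
#125: 0→2
#111: 2→11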